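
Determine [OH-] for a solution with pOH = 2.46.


[OH-] = 10^(-pOH)
[OH-] = 10^(-2.46)
[OH-] = 0.0035 M

0.0035 M


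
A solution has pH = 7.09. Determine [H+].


[H+] = 10^(-pH)
[H+] = 10^(-7.09)
[H+] = 8.128e-08 M

8.128e-08 M


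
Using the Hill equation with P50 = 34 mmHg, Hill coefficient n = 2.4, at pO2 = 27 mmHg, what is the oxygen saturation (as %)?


Y = pO2^n / (P50^n + pO2^n)
Y = 27^2.4 / (34^2.4 + 27^2.4)
Y = 36.51%

36.51%


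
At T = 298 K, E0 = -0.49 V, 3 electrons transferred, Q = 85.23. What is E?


E = E0 - (RT/nF) * ln(Q)
E = -0.49 - (8.314 * 298 / (3 * 96485)) * ln(85.23)
E = -0.528 V

-0.528 V


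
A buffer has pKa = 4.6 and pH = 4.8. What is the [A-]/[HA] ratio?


[A-]/[HA] = 10^(pH - pKa)
= 10^(4.8 - 4.6)
= 1.5849

1.5849


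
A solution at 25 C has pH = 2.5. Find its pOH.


pOH = 14 - pH
pOH = 14 - 2.5
pOH = 11.5

11.5


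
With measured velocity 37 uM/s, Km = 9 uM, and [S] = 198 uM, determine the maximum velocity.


Vmax = v * (Km + [S]) / [S]
Vmax = 37 * (9 + 198) / 198
Vmax = 38.6818 uM/s

38.6818 uM/s


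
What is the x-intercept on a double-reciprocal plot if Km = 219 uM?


x-intercept = -1/Km
= -1/219
= -0.0046 1/uM

-0.0046 1/uM


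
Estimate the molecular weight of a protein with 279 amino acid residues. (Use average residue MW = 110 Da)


MW = n_residues * 110 Da
MW = 279 * 110
MW = 30690 Da

30690 Da


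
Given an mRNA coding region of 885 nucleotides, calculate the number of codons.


codons = nucleotides / 3
codons = 885 / 3 = 295

295


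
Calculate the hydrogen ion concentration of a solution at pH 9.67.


[H+] = 10^(-pH)
[H+] = 10^(-9.67)
[H+] = 2.138e-10 M

2.138e-10 M


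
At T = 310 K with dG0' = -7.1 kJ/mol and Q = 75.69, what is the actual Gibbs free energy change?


dG = dG0' + RT * ln(Q) / 1000
dG = -7.1 + 8.314 * 310 * ln(75.69) / 1000
dG = 4.0512 kJ/mol

4.0512 kJ/mol


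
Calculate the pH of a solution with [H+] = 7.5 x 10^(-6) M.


pH = -log10([H+])
pH = -log10(7.5 x 10^(-6))
pH = 5.1249

5.1249


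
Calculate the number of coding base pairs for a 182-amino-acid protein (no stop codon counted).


Each amino acid = 1 codon = 3 bp
bp = 182 * 3 = 546 bp

546 bp


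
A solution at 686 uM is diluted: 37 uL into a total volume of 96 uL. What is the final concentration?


C2 = C1 * V1 / V2
C2 = 686 * 37 / 96
C2 = 264.3958 uM

264.3958 uM


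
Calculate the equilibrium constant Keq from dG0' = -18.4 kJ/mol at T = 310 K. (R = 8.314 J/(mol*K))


Keq = exp(-dG0 * 1000 / (R * T))
Keq = exp(-(-18.4) * 1000 / (8.314 * 310))
Keq = 1260.3484

1260.3484


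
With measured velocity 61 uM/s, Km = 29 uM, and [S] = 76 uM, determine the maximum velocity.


Vmax = v * (Km + [S]) / [S]
Vmax = 61 * (29 + 76) / 76
Vmax = 84.2763 uM/s

84.2763 uM/s


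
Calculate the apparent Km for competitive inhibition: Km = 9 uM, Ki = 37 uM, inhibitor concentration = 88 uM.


Km_app = Km * (1 + [I]/Ki)
Km_app = 9 * (1 + 88/37)
Km_app = 30.4054 uM

30.4054 uM


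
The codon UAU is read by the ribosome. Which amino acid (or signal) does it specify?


Standard genetic code lookup.
Codon UAU -> Tyr

Tyr


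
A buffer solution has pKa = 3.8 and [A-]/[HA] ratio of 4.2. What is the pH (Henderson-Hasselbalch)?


pH = pKa + log10([A-]/[HA])
pH = 3.8 + log10(4.2)
pH = 4.4232

4.4232


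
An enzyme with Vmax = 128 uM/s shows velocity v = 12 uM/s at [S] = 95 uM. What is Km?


Km = [S] * (Vmax - v) / v
Km = 95 * (128 - 12) / 12
Km = 918.3333 uM

918.3333 uM


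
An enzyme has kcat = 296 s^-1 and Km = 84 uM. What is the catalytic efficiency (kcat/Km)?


Catalytic efficiency = kcat / Km
= 296 / 84
= 3.5238 uM^-1*s^-1

3.5238 uM^-1*s^-1


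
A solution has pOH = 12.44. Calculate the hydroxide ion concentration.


[OH-] = 10^(-pOH)
[OH-] = 10^(-12.44)
[OH-] = 3.631e-13 M

3.631e-13 M


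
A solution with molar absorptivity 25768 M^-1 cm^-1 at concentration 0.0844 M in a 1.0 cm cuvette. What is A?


A = epsilon * c * l
A = 25768 * 0.0844 * 1.0
A = 2174.8192

2174.8192


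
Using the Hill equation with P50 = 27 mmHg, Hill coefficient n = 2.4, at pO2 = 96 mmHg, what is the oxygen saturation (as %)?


Y = pO2^n / (P50^n + pO2^n)
Y = 96^2.4 / (27^2.4 + 96^2.4)
Y = 95.45%

95.45%


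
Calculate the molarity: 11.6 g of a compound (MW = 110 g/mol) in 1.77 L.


C = (mass / MW) / volume
C = (11.6 / 110) / 1.77
C = 0.0596 M

0.0596 M


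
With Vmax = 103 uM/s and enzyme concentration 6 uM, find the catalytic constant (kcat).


kcat = Vmax / [E]t
kcat = 103 / 6
kcat = 17.1667 s^-1

17.1667 s^-1


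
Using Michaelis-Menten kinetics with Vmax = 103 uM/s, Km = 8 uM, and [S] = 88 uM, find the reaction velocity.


v = Vmax * [S] / (Km + [S])
v = 103 * 88 / (8 + 88)
v = 94.4167 uM/s

94.4167 uM/s


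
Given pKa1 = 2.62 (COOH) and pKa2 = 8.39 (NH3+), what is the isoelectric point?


pI = (pKa1 + pKa2) / 2
pI = (2.62 + 8.39) / 2
pI = 5.505

5.505


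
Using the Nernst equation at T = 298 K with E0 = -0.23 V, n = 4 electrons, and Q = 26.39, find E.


E = E0 - (RT/nF) * ln(Q)
E = -0.23 - (8.314 * 298 / (4 * 96485)) * ln(26.39)
E = -0.251 V

-0.251 V


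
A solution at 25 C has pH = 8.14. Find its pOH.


pOH = 14 - pH
pOH = 14 - 8.14
pOH = 5.86

5.86


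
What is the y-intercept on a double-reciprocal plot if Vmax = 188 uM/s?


y-intercept = 1/Vmax
= 1/188
= 0.0053 s/uM

0.0053 s/uM


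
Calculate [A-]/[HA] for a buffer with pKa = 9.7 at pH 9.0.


[A-]/[HA] = 10^(pH - pKa)
= 10^(9.0 - 9.7)
= 0.1995

0.1995


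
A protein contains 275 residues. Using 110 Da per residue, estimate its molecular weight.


MW = n_residues * 110 Da
MW = 275 * 110
MW = 30250 Da

30250 Da


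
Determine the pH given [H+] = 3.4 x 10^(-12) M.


pH = -log10([H+])
pH = -log10(3.4 x 10^(-12))
pH = 11.4685

11.4685


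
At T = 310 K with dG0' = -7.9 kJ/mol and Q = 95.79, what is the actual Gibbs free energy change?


dG = dG0' + RT * ln(Q) / 1000
dG = -7.9 + 8.314 * 310 * ln(95.79) / 1000
dG = 3.8582 kJ/mol

3.8582 kJ/mol


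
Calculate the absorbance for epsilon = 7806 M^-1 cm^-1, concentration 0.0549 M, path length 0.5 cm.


A = epsilon * c * l
A = 7806 * 0.0549 * 0.5
A = 214.2747

214.2747


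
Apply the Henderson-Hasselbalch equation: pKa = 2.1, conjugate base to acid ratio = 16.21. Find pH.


pH = pKa + log10([A-]/[HA])
pH = 2.1 + log10(16.21)
pH = 3.3098

3.3098


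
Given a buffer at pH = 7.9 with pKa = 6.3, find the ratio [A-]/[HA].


[A-]/[HA] = 10^(pH - pKa)
= 10^(7.9 - 6.3)
= 39.8107

39.8107


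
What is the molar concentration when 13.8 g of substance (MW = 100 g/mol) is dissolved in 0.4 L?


C = (mass / MW) / volume
C = (13.8 / 100) / 0.4
C = 0.345 M

0.345 M


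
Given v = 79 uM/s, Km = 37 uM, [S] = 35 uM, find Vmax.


Vmax = v * (Km + [S]) / [S]
Vmax = 79 * (37 + 35) / 35
Vmax = 162.5143 uM/s

162.5143 uM/s


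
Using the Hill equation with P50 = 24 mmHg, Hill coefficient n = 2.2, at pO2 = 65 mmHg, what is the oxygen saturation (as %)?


Y = pO2^n / (P50^n + pO2^n)
Y = 65^2.2 / (24^2.2 + 65^2.2)
Y = 89.95%

89.95%


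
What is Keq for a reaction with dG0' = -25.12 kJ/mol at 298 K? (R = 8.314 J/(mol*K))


Keq = exp(-dG0 * 1000 / (R * T))
Keq = exp(-(-25.12) * 1000 / (8.314 * 298))
Keq = 25310.0955

25310.0955


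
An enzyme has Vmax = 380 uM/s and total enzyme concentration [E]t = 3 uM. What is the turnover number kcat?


kcat = Vmax / [E]t
kcat = 380 / 3
kcat = 126.6667 s^-1

126.6667 s^-1


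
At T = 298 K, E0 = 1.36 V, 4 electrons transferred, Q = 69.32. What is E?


E = E0 - (RT/nF) * ln(Q)
E = 1.36 - (8.314 * 298 / (4 * 96485)) * ln(69.32)
E = 1.3328 V

1.3328 V


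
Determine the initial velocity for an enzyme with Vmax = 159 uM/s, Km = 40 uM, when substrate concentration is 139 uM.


v = Vmax * [S] / (Km + [S])
v = 159 * 139 / (40 + 139)
v = 123.4693 uM/s

123.4693 uM/s


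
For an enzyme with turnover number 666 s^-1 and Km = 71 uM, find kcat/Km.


Catalytic efficiency = kcat / Km
= 666 / 71
= 9.3803 uM^-1*s^-1

9.3803 uM^-1*s^-1


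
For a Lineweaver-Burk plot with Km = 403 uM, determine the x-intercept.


x-intercept = -1/Km
= -1/403
= -0.0025 1/uM

-0.0025 1/uM


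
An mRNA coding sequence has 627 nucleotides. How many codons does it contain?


codons = nucleotides / 3
codons = 627 / 3 = 209

209


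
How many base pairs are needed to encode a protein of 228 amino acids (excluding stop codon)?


Each amino acid = 1 codon = 3 bp
bp = 228 * 3 = 684 bp

684 bp


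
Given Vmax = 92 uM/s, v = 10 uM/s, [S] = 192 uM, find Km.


Km = [S] * (Vmax - v) / v
Km = 192 * (92 - 10) / 10
Km = 1574.4 uM

1574.4 uM


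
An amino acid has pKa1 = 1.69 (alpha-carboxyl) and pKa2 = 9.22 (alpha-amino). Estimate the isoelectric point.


pI = (pKa1 + pKa2) / 2
pI = (1.69 + 9.22) / 2
pI = 5.455

5.455


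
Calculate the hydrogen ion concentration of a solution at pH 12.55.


[H+] = 10^(-pH)
[H+] = 10^(-12.55)
[H+] = 2.818e-13 M

2.818e-13 M


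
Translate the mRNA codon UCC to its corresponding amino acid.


Standard genetic code lookup.
Codon UCC -> Ser

Ser


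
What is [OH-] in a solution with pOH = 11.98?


[OH-] = 10^(-pOH)
[OH-] = 10^(-11.98)
[OH-] = 1.047e-12 M

1.047e-12 M


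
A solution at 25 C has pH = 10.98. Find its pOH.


pOH = 14 - pH
pOH = 14 - 10.98
pOH = 3.02

3.02


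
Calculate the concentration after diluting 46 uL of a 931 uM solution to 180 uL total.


C2 = C1 * V1 / V2
C2 = 931 * 46 / 180
C2 = 237.9222 uM

237.9222 uM


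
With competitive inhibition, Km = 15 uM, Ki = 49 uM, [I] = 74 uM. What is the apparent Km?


Km_app = Km * (1 + [I]/Ki)
Km_app = 15 * (1 + 74/49)
Km_app = 37.6531 uM

37.6531 uM


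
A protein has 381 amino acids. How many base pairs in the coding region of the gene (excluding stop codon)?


Each amino acid = 1 codon = 3 bp
bp = 381 * 3 = 1143 bp

1143 bp


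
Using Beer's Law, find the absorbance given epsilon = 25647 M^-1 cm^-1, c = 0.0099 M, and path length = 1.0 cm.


A = epsilon * c * l
A = 25647 * 0.0099 * 1.0
A = 253.9053

253.9053


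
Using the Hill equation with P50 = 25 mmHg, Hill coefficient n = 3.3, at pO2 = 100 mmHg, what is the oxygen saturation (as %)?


Y = pO2^n / (P50^n + pO2^n)
Y = 100^3.3 / (25^3.3 + 100^3.3)
Y = 98.98%

98.98%


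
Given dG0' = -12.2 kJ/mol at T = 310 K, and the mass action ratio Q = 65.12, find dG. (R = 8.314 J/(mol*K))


dG = dG0' + RT * ln(Q) / 1000
dG = -12.2 + 8.314 * 310 * ln(65.12) / 1000
dG = -1.4364 kJ/mol

-1.4364 kJ/mol


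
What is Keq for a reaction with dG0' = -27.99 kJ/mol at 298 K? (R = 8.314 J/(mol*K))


Keq = exp(-dG0 * 1000 / (R * T))
Keq = exp(-(-27.99) * 1000 / (8.314 * 298))
Keq = 80607.8077

80607.8077


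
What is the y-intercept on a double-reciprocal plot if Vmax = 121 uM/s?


y-intercept = 1/Vmax
= 1/121
= 0.0083 s/uM

0.0083 s/uM


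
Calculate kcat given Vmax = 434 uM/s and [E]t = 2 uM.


kcat = Vmax / [E]t
kcat = 434 / 2
kcat = 217.0 s^-1

217.0 s^-1


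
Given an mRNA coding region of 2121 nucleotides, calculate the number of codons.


codons = nucleotides / 3
codons = 2121 / 3 = 707

707


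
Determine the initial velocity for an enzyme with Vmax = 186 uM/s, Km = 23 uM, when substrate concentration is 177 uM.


v = Vmax * [S] / (Km + [S])
v = 186 * 177 / (23 + 177)
v = 164.61 uM/s

164.61 uM/s


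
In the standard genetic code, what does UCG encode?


Standard genetic code lookup.
Codon UCG -> Ser

Ser


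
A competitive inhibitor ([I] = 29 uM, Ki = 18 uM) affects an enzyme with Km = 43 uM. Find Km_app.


Km_app = Km * (1 + [I]/Ki)
Km_app = 43 * (1 + 29/18)
Km_app = 112.2778 uM

112.2778 uM


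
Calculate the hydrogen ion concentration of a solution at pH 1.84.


[H+] = 10^(-pH)
[H+] = 10^(-1.84)
[H+] = 0.0145 M

0.0145 M


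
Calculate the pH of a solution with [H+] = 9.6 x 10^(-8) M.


pH = -log10([H+])
pH = -log10(9.6 x 10^(-8))
pH = 7.0177

7.0177


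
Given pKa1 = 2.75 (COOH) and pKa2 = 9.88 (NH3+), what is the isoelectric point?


pI = (pKa1 + pKa2) / 2
pI = (2.75 + 9.88) / 2
pI = 6.315

6.315


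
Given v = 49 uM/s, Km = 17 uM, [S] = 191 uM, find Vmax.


Vmax = v * (Km + [S]) / [S]
Vmax = 49 * (17 + 191) / 191
Vmax = 53.3613 uM/s

53.3613 uM/s


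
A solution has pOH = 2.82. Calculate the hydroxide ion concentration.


[OH-] = 10^(-pOH)
[OH-] = 10^(-2.82)
[OH-] = 0.0015 M

0.0015 M


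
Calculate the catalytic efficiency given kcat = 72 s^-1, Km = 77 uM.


Catalytic efficiency = kcat / Km
= 72 / 77
= 0.9351 uM^-1*s^-1

0.9351 uM^-1*s^-1


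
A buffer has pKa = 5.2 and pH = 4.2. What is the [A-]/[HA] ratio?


[A-]/[HA] = 10^(pH - pKa)
= 10^(4.2 - 5.2)
= 0.1

0.1


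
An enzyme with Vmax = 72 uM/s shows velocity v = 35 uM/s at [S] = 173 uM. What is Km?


Km = [S] * (Vmax - v) / v
Km = 173 * (72 - 35) / 35
Km = 182.8857 uM

182.8857 uM


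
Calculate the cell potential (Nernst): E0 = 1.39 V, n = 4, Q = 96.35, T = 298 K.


E = E0 - (RT/nF) * ln(Q)
E = 1.39 - (8.314 * 298 / (4 * 96485)) * ln(96.35)
E = 1.3607 V

1.3607 V


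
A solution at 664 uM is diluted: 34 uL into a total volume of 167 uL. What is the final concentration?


C2 = C1 * V1 / V2
C2 = 664 * 34 / 167
C2 = 135.1856 uM

135.1856 uM


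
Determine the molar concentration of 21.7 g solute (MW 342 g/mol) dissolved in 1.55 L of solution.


C = (mass / MW) / volume
C = (21.7 / 342) / 1.55
C = 0.0409 M

0.0409 M


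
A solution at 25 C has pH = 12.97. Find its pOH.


pOH = 14 - pH
pOH = 14 - 12.97
pOH = 1.03

1.03


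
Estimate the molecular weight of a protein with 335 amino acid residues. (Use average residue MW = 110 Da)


MW = n_residues * 110 Da
MW = 335 * 110
MW = 36850 Da

36850 Da


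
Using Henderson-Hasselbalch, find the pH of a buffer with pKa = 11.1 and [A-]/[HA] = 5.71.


pH = pKa + log10([A-]/[HA])
pH = 11.1 + log10(5.71)
pH = 11.8566

11.8566


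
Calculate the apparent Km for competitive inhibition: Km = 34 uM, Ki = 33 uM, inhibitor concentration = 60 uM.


Km_app = Km * (1 + [I]/Ki)
Km_app = 34 * (1 + 60/33)
Km_app = 95.8182 uM

95.8182 uM


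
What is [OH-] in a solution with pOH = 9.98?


[OH-] = 10^(-pOH)
[OH-] = 10^(-9.98)
[OH-] = 1.047e-10 M

1.047e-10 M


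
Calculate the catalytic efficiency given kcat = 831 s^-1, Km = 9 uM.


Catalytic efficiency = kcat / Km
= 831 / 9
= 92.3333 uM^-1*s^-1

92.3333 uM^-1*s^-1


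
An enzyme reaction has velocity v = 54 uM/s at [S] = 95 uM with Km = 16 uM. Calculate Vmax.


Vmax = v * (Km + [S]) / [S]
Vmax = 54 * (16 + 95) / 95
Vmax = 63.0947 uM/s

63.0947 uM/s


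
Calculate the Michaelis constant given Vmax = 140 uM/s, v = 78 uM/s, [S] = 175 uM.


Km = [S] * (Vmax - v) / v
Km = 175 * (140 - 78) / 78
Km = 139.1026 uM

139.1026 uM


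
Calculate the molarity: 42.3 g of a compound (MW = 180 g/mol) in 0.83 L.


C = (mass / MW) / volume
C = (42.3 / 180) / 0.83
C = 0.2831 M

0.2831 M


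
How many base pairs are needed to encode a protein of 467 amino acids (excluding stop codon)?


Each amino acid = 1 codon = 3 bp
bp = 467 * 3 = 1401 bp

1401 bp


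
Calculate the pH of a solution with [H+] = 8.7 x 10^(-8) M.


pH = -log10([H+])
pH = -log10(8.7 x 10^(-8))
pH = 7.0605

7.0605


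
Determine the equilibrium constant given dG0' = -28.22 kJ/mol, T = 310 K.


Keq = exp(-dG0 * 1000 / (R * T))
Keq = exp(-(-28.22) * 1000 / (8.314 * 310))
Keq = 56912.6709

56912.6709


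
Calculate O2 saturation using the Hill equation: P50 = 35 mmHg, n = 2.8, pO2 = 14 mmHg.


Y = pO2^n / (P50^n + pO2^n)
Y = 14^2.8 / (35^2.8 + 14^2.8)
Y = 7.14%

7.14%


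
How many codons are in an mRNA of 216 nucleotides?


codons = nucleotides / 3
codons = 216 / 3 = 72

72


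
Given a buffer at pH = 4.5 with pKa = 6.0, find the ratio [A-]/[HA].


[A-]/[HA] = 10^(pH - pKa)
= 10^(4.5 - 6.0)
= 0.0316

0.0316


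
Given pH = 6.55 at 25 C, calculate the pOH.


pOH = 14 - pH
pOH = 14 - 6.55
pOH = 7.45

7.45


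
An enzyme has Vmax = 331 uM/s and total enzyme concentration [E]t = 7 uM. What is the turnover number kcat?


kcat = Vmax / [E]t
kcat = 331 / 7
kcat = 47.2857 s^-1

47.2857 s^-1


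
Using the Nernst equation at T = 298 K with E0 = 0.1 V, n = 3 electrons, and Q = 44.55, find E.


E = E0 - (RT/nF) * ln(Q)
E = 0.1 - (8.314 * 298 / (3 * 96485)) * ln(44.55)
E = 0.0675 V

0.0675 V


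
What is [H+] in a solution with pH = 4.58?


[H+] = 10^(-pH)
[H+] = 10^(-4.58)
[H+] = 2.630e-05 M

2.630e-05 M


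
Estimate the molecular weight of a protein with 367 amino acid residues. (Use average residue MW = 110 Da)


MW = n_residues * 110 Da
MW = 367 * 110
MW = 40370 Da

40370 Da


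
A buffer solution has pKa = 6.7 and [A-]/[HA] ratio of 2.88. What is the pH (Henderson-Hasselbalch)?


pH = pKa + log10([A-]/[HA])
pH = 6.7 + log10(2.88)
pH = 7.1594

7.1594


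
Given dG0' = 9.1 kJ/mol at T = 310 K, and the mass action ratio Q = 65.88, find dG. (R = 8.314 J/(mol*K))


dG = dG0' + RT * ln(Q) / 1000
dG = 9.1 + 8.314 * 310 * ln(65.88) / 1000
dG = 19.8935 kJ/mol

19.8935 kJ/mol


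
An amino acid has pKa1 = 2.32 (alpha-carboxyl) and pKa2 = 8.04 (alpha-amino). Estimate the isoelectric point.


pI = (pKa1 + pKa2) / 2
pI = (2.32 + 8.04) / 2
pI = 5.18

5.18


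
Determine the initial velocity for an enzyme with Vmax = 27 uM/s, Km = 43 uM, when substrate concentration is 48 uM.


v = Vmax * [S] / (Km + [S])
v = 27 * 48 / (43 + 48)
v = 14.2418 uM/s

14.2418 uM/s


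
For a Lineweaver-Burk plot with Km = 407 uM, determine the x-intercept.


x-intercept = -1/Km
= -1/407
= -0.0025 1/uM

-0.0025 1/uM


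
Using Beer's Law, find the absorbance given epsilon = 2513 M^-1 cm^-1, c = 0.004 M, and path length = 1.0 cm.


A = epsilon * c * l
A = 2513 * 0.004 * 1.0
A = 10.052

10.052


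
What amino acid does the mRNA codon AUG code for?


Standard genetic code lookup.
Codon AUG -> Met (start)

Met (start)


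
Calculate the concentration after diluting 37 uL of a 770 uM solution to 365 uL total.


C2 = C1 * V1 / V2
C2 = 770 * 37 / 365
C2 = 78.0548 uM

78.0548 uM


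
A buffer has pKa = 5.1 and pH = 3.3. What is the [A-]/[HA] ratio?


[A-]/[HA] = 10^(pH - pKa)
= 10^(3.3 - 5.1)
= 0.0158

0.0158


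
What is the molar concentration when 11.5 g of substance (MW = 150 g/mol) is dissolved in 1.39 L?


C = (mass / MW) / volume
C = (11.5 / 150) / 1.39
C = 0.0552 M

0.0552 M


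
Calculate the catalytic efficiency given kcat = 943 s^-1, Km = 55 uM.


Catalytic efficiency = kcat / Km
= 943 / 55
= 17.1455 uM^-1*s^-1

17.1455 uM^-1*s^-1


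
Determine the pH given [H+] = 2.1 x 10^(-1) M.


pH = -log10([H+])
pH = -log10(2.1 x 10^(-1))
pH = 0.6778

0.6778


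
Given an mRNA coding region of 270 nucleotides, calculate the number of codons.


codons = nucleotides / 3
codons = 270 / 3 = 90

90


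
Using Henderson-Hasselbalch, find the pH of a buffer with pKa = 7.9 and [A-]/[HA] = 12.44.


pH = pKa + log10([A-]/[HA])
pH = 7.9 + log10(12.44)
pH = 8.9948

8.9948


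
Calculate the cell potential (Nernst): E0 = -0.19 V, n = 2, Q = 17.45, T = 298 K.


E = E0 - (RT/nF) * ln(Q)
E = -0.19 - (8.314 * 298 / (2 * 96485)) * ln(17.45)
E = -0.2267 V

-0.2267 V


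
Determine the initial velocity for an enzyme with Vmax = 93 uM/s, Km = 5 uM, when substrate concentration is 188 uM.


v = Vmax * [S] / (Km + [S])
v = 93 * 188 / (5 + 188)
v = 90.5907 uM/s

90.5907 uM/s


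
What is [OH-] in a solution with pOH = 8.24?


[OH-] = 10^(-pOH)
[OH-] = 10^(-8.24)
[OH-] = 5.754e-09 M

5.754e-09 M


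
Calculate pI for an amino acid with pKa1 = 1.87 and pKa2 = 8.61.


pI = (pKa1 + pKa2) / 2
pI = (1.87 + 8.61) / 2
pI = 5.24

5.24


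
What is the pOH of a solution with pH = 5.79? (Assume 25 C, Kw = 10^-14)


pOH = 14 - pH
pOH = 14 - 5.79
pOH = 8.21

8.21


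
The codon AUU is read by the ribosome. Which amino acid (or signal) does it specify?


Standard genetic code lookup.
Codon AUU -> Ile

Ile


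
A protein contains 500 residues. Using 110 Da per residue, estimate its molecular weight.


MW = n_residues * 110 Da
MW = 500 * 110
MW = 55000 Da

55000 Da


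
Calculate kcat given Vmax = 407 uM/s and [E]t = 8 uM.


kcat = Vmax / [E]t
kcat = 407 / 8
kcat = 50.875 s^-1

50.875 s^-1


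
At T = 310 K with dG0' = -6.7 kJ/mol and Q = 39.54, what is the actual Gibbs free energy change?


dG = dG0' + RT * ln(Q) / 1000
dG = -6.7 + 8.314 * 310 * ln(39.54) / 1000
dG = 2.7777 kJ/mol

2.7777 kJ/mol


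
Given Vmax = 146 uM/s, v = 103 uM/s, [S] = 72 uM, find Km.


Km = [S] * (Vmax - v) / v
Km = 72 * (146 - 103) / 103
Km = 30.0583 uM

30.0583 uM


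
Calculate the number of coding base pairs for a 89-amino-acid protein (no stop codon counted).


Each amino acid = 1 codon = 3 bp
bp = 89 * 3 = 267 bp

267 bp


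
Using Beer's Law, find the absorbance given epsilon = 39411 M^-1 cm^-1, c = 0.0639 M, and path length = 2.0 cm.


A = epsilon * c * l
A = 39411 * 0.0639 * 2.0
A = 5036.7258

5036.7258


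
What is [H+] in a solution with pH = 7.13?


[H+] = 10^(-pH)
[H+] = 10^(-7.13)
[H+] = 7.413e-08 M

7.413e-08 M


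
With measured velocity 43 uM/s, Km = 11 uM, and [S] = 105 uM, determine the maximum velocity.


Vmax = v * (Km + [S]) / [S]
Vmax = 43 * (11 + 105) / 105
Vmax = 47.5048 uM/s

47.5048 uM/s


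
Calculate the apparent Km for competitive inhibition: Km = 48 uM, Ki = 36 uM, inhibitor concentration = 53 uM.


Km_app = Km * (1 + [I]/Ki)
Km_app = 48 * (1 + 53/36)
Km_app = 118.6667 uM

118.6667 uM


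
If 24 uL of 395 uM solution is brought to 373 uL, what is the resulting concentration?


C2 = C1 * V1 / V2
C2 = 395 * 24 / 373
C2 = 25.4155 uM

25.4155 uM


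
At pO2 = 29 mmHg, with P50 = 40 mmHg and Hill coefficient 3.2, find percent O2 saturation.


Y = pO2^n / (P50^n + pO2^n)
Y = 29^3.2 / (40^3.2 + 29^3.2)
Y = 26.33%

26.33%


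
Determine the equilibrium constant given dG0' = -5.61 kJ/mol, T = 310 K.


Keq = exp(-dG0 * 1000 / (R * T))
Keq = exp(-(-5.61) * 1000 / (8.314 * 310))
Keq = 8.8168

8.8168


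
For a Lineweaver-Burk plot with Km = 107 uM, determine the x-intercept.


x-intercept = -1/Km
= -1/107
= -0.0093 1/uM

-0.0093 1/uM


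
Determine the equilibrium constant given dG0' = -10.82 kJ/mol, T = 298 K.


Keq = exp(-dG0 * 1000 / (R * T))
Keq = exp(-(-10.82) * 1000 / (8.314 * 298))
Keq = 78.821

78.821


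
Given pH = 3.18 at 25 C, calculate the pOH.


pOH = 14 - pH
pOH = 14 - 3.18
pOH = 10.82

10.82


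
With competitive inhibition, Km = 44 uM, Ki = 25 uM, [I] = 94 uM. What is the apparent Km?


Km_app = Km * (1 + [I]/Ki)
Km_app = 44 * (1 + 94/25)
Km_app = 209.44 uM

209.44 uM


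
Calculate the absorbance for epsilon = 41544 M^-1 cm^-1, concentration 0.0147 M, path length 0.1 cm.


A = epsilon * c * l
A = 41544 * 0.0147 * 0.1
A = 61.0697

61.0697


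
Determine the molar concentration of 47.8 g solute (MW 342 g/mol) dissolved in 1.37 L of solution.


C = (mass / MW) / volume
C = (47.8 / 342) / 1.37
C = 0.102 M

0.102 M


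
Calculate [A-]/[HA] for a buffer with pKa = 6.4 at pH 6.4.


[A-]/[HA] = 10^(pH - pKa)
= 10^(6.4 - 6.4)
= 1.0

1.0


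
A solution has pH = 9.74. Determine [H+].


[H+] = 10^(-pH)
[H+] = 10^(-9.74)
[H+] = 1.820e-10 M

1.820e-10 M


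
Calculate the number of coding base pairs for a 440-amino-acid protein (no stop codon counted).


Each amino acid = 1 codon = 3 bp
bp = 440 * 3 = 1320 bp

1320 bp


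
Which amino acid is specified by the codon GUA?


Standard genetic code lookup.
Codon GUA -> Val

Val


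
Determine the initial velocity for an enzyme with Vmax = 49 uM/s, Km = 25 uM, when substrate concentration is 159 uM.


v = Vmax * [S] / (Km + [S])
v = 49 * 159 / (25 + 159)
v = 42.3424 uM/s

42.3424 uM/s


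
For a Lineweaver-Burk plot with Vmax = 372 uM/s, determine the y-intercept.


y-intercept = 1/Vmax
= 1/372
= 0.0027 s/uM

0.0027 s/uM


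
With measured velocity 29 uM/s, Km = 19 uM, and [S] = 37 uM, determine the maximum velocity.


Vmax = v * (Km + [S]) / [S]
Vmax = 29 * (19 + 37) / 37
Vmax = 43.8919 uM/s

43.8919 uM/s


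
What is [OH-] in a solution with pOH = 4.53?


[OH-] = 10^(-pOH)
[OH-] = 10^(-4.53)
[OH-] = 2.951e-05 M

2.951e-05 M


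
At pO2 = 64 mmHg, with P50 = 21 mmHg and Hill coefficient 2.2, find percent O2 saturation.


Y = pO2^n / (P50^n + pO2^n)
Y = 64^2.2 / (21^2.2 + 64^2.2)
Y = 92.07%

92.07%


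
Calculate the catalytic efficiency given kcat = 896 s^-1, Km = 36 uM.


Catalytic efficiency = kcat / Km
= 896 / 36
= 24.8889 uM^-1*s^-1

24.8889 uM^-1*s^-1


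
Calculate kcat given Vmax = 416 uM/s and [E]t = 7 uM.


kcat = Vmax / [E]t
kcat = 416 / 7
kcat = 59.4286 s^-1

59.4286 s^-1


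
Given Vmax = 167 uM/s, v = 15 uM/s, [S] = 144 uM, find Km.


Km = [S] * (Vmax - v) / v
Km = 144 * (167 - 15) / 15
Km = 1459.2 uM

1459.2 uM


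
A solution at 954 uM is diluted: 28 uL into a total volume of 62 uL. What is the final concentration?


C2 = C1 * V1 / V2
C2 = 954 * 28 / 62
C2 = 430.8387 uM

430.8387 uM


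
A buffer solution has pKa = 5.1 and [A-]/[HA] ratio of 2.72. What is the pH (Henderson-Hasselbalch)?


pH = pKa + log10([A-]/[HA])
pH = 5.1 + log10(2.72)
pH = 5.5346

5.5346


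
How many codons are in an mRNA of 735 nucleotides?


codons = nucleotides / 3
codons = 735 / 3 = 245

245


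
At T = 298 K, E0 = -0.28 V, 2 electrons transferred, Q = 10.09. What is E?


E = E0 - (RT/nF) * ln(Q)
E = -0.28 - (8.314 * 298 / (2 * 96485)) * ln(10.09)
E = -0.3097 V

-0.3097 V


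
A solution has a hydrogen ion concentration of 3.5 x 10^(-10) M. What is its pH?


pH = -log10([H+])
pH = -log10(3.5 x 10^(-10))
pH = 9.4559

9.4559


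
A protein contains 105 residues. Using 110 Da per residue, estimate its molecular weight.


MW = n_residues * 110 Da
MW = 105 * 110
MW = 11550 Da

11550 Da


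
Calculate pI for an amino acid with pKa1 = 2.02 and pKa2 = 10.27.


pI = (pKa1 + pKa2) / 2
pI = (2.02 + 10.27) / 2
pI = 6.145

6.145


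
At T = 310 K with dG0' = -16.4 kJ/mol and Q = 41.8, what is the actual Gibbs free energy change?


dG = dG0' + RT * ln(Q) / 1000
dG = -16.4 + 8.314 * 310 * ln(41.8) / 1000
dG = -6.7791 kJ/mol

-6.7791 kJ/mol


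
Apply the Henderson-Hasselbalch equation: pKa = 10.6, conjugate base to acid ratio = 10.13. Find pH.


pH = pKa + log10([A-]/[HA])
pH = 10.6 + log10(10.13)
pH = 11.6056

11.6056


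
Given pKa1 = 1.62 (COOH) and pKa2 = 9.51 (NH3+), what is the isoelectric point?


pI = (pKa1 + pKa2) / 2
pI = (1.62 + 9.51) / 2
pI = 5.565

5.565


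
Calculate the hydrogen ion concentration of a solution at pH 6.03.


[H+] = 10^(-pH)
[H+] = 10^(-6.03)
[H+] = 9.333e-07 M

9.333e-07 M


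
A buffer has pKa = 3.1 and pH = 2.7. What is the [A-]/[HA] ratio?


[A-]/[HA] = 10^(pH - pKa)
= 10^(2.7 - 3.1)
= 0.3981

0.3981


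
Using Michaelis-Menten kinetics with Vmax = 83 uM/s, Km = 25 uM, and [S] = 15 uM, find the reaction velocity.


v = Vmax * [S] / (Km + [S])
v = 83 * 15 / (25 + 15)
v = 31.125 uM/s

31.125 uM/s


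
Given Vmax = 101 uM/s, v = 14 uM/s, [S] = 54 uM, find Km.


Km = [S] * (Vmax - v) / v
Km = 54 * (101 - 14) / 14
Km = 335.5714 uM

335.5714 uM


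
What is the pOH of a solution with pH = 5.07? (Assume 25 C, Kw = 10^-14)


pOH = 14 - pH
pOH = 14 - 5.07
pOH = 8.93

8.93


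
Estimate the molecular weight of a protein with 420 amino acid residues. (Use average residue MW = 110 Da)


MW = n_residues * 110 Da
MW = 420 * 110
MW = 46200 Da

46200 Da


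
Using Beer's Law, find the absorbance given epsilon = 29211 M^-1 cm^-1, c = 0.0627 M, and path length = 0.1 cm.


A = epsilon * c * l
A = 29211 * 0.0627 * 0.1
A = 183.153

183.153


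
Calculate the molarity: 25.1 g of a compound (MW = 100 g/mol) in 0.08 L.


C = (mass / MW) / volume
C = (25.1 / 100) / 0.08
C = 3.1375 M

3.1375 M


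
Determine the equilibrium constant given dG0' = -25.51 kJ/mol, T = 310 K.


Keq = exp(-dG0 * 1000 / (R * T))
Keq = exp(-(-25.51) * 1000 / (8.314 * 310))
Keq = 19886.6038

19886.6038


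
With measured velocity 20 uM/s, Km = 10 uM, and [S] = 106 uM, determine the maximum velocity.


Vmax = v * (Km + [S]) / [S]
Vmax = 20 * (10 + 106) / 106
Vmax = 21.8868 uM/s

21.8868 uM/s


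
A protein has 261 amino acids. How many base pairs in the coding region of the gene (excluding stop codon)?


Each amino acid = 1 codon = 3 bp
bp = 261 * 3 = 783 bp

783 bp


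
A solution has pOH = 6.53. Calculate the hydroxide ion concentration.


[OH-] = 10^(-pOH)
[OH-] = 10^(-6.53)
[OH-] = 2.951e-07 M

2.951e-07 M


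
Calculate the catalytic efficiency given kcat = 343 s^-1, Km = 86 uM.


Catalytic efficiency = kcat / Km
= 343 / 86
= 3.9884 uM^-1*s^-1

3.9884 uM^-1*s^-1


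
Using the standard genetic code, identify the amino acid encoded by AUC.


Standard genetic code lookup.
Codon AUC -> Ile

Ile


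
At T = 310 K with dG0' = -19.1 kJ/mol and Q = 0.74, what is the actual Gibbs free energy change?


dG = dG0' + RT * ln(Q) / 1000
dG = -19.1 + 8.314 * 310 * ln(0.74) / 1000
dG = -19.8761 kJ/mol

-19.8761 kJ/mol


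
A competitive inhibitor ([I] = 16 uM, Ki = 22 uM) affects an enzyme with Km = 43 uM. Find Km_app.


Km_app = Km * (1 + [I]/Ki)
Km_app = 43 * (1 + 16/22)
Km_app = 74.2727 uM

74.2727 uM


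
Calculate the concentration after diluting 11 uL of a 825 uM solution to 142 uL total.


C2 = C1 * V1 / V2
C2 = 825 * 11 / 142
C2 = 63.9085 uM

63.9085 uM


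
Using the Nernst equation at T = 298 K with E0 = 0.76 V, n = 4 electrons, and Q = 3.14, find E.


E = E0 - (RT/nF) * ln(Q)
E = 0.76 - (8.314 * 298 / (4 * 96485)) * ln(3.14)
E = 0.7527 V

0.7527 V


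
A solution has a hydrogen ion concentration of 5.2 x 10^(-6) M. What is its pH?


pH = -log10([H+])
pH = -log10(5.2 x 10^(-6))
pH = 5.284

5.284


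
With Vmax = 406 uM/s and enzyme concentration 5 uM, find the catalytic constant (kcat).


kcat = Vmax / [E]t
kcat = 406 / 5
kcat = 81.2 s^-1

81.2 s^-1


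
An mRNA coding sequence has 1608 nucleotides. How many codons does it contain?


codons = nucleotides / 3
codons = 1608 / 3 = 536

536


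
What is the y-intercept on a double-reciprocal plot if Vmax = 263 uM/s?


y-intercept = 1/Vmax
= 1/263
= 0.0038 s/uM

0.0038 s/uM


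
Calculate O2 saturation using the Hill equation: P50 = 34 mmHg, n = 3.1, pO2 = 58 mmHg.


Y = pO2^n / (P50^n + pO2^n)
Y = 58^3.1 / (34^3.1 + 58^3.1)
Y = 83.97%

83.97%


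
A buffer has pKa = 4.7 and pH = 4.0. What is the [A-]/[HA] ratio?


[A-]/[HA] = 10^(pH - pKa)
= 10^(4.0 - 4.7)
= 0.1995

0.1995


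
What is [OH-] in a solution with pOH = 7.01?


[OH-] = 10^(-pOH)
[OH-] = 10^(-7.01)
[OH-] = 9.772e-08 M

9.772e-08 M


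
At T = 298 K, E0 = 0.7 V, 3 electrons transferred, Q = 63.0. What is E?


E = E0 - (RT/nF) * ln(Q)
E = 0.7 - (8.314 * 298 / (3 * 96485)) * ln(63.0)
E = 0.6645 V

0.6645 V


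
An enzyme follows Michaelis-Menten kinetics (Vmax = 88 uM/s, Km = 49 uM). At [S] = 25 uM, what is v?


v = Vmax * [S] / (Km + [S])
v = 88 * 25 / (49 + 25)
v = 29.7297 uM/s

29.7297 uM/s


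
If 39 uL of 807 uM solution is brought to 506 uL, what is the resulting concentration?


C2 = C1 * V1 / V2
C2 = 807 * 39 / 506
C2 = 62.1996 uM

62.1996 uM


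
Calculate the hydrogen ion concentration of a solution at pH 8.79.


[H+] = 10^(-pH)
[H+] = 10^(-8.79)
[H+] = 1.622e-09 M

1.622e-09 M


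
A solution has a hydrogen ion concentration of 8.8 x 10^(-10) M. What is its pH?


pH = -log10([H+])
pH = -log10(8.8 x 10^(-10))
pH = 9.0555

9.0555


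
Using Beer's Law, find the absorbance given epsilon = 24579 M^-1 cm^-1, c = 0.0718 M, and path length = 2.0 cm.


A = epsilon * c * l
A = 24579 * 0.0718 * 2.0
A = 3529.5444

3529.5444


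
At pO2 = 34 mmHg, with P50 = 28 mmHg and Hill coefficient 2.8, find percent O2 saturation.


Y = pO2^n / (P50^n + pO2^n)
Y = 34^2.8 / (28^2.8 + 34^2.8)
Y = 63.27%

63.27%


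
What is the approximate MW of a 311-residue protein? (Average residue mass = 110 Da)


MW = n_residues * 110 Da
MW = 311 * 110
MW = 34210 Da

34210 Da


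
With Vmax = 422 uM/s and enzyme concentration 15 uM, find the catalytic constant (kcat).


kcat = Vmax / [E]t
kcat = 422 / 15
kcat = 28.1333 s^-1

28.1333 s^-1


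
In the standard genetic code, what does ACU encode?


Standard genetic code lookup.
Codon ACU -> Thr

Thr


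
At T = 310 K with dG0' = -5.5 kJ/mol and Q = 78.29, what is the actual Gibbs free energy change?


dG = dG0' + RT * ln(Q) / 1000
dG = -5.5 + 8.314 * 310 * ln(78.29) / 1000
dG = 5.7383 kJ/mol

5.7383 kJ/mol


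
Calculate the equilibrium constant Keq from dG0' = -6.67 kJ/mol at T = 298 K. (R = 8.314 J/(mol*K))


Keq = exp(-dG0 * 1000 / (R * T))
Keq = exp(-(-6.67) * 1000 / (8.314 * 298))
Keq = 14.7634

14.7634


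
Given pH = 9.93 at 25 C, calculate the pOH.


pOH = 14 - pH
pOH = 14 - 9.93
pOH = 4.07

4.07


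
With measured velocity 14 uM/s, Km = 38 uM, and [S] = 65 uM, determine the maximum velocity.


Vmax = v * (Km + [S]) / [S]
Vmax = 14 * (38 + 65) / 65
Vmax = 22.1846 uM/s

22.1846 uM/s


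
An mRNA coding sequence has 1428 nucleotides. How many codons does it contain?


codons = nucleotides / 3
codons = 1428 / 3 = 476

476


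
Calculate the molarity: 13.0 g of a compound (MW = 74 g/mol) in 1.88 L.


C = (mass / MW) / volume
C = (13.0 / 74) / 1.88
C = 0.0934 M

0.0934 M


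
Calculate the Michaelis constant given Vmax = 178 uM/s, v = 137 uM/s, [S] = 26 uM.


Km = [S] * (Vmax - v) / v
Km = 26 * (178 - 137) / 137
Km = 7.781 uM

7.781 uM


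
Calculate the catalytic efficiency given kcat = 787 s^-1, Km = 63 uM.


Catalytic efficiency = kcat / Km
= 787 / 63
= 12.4921 uM^-1*s^-1

12.4921 uM^-1*s^-1


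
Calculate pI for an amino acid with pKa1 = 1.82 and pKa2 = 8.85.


pI = (pKa1 + pKa2) / 2
pI = (1.82 + 8.85) / 2
pI = 5.335

5.335


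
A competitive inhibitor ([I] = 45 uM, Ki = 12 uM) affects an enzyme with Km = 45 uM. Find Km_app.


Km_app = Km * (1 + [I]/Ki)
Km_app = 45 * (1 + 45/12)
Km_app = 213.75 uM

213.75 uM


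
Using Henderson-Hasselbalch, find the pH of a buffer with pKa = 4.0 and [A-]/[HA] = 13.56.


pH = pKa + log10([A-]/[HA])
pH = 4.0 + log10(13.56)
pH = 5.1323

5.1323


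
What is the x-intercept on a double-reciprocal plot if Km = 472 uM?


x-intercept = -1/Km
= -1/472
= -0.0021 1/uM

-0.0021 1/uM


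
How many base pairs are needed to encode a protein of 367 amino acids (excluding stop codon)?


Each amino acid = 1 codon = 3 bp
bp = 367 * 3 = 1101 bp

1101 bp


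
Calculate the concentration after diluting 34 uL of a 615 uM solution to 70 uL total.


C2 = C1 * V1 / V2
C2 = 615 * 34 / 70
C2 = 298.7143 uM

298.7143 uM


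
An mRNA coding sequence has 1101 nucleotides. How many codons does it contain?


codons = nucleotides / 3
codons = 1101 / 3 = 367

367


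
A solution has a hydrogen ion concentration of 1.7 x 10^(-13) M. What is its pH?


pH = -log10([H+])
pH = -log10(1.7 x 10^(-13))
pH = 12.7696

12.7696


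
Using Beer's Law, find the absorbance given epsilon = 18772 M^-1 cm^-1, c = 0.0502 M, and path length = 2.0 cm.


A = epsilon * c * l
A = 18772 * 0.0502 * 2.0
A = 1884.7088

1884.7088


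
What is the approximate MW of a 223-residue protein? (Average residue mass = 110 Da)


MW = n_residues * 110 Da
MW = 223 * 110
MW = 24530 Da

24530 Da


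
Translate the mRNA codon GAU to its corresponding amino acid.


Standard genetic code lookup.
Codon GAU -> Asp

Asp


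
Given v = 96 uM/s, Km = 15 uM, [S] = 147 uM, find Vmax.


Vmax = v * (Km + [S]) / [S]
Vmax = 96 * (15 + 147) / 147
Vmax = 105.7959 uM/s

105.7959 uM/s


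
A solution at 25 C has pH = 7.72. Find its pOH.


pOH = 14 - pH
pOH = 14 - 7.72
pOH = 6.28

6.28


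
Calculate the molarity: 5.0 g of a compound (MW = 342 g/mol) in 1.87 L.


C = (mass / MW) / volume
C = (5.0 / 342) / 1.87
C = 0.0078 M

0.0078 M


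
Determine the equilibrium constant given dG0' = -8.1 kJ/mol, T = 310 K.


Keq = exp(-dG0 * 1000 / (R * T))
Keq = exp(-(-8.1) * 1000 / (8.314 * 310))
Keq = 23.1681

23.1681


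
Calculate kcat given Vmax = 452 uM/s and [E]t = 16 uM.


kcat = Vmax / [E]t
kcat = 452 / 16
kcat = 28.25 s^-1

28.25 s^-1


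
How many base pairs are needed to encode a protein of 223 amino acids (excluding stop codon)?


Each amino acid = 1 codon = 3 bp
bp = 223 * 3 = 669 bp

669 bp


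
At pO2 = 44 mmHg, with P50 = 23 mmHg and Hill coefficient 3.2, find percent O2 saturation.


Y = pO2^n / (P50^n + pO2^n)
Y = 44^3.2 / (23^3.2 + 44^3.2)
Y = 88.85%

88.85%


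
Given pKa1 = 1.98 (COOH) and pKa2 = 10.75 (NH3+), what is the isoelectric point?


pI = (pKa1 + pKa2) / 2
pI = (1.98 + 10.75) / 2
pI = 6.365

6.365


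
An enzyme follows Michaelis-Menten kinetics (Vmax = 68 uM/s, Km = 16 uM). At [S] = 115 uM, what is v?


v = Vmax * [S] / (Km + [S])
v = 68 * 115 / (16 + 115)
v = 59.6947 uM/s

59.6947 uM/s


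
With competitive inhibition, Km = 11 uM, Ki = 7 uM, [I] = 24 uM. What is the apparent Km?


Km_app = Km * (1 + [I]/Ki)
Km_app = 11 * (1 + 24/7)
Km_app = 48.7143 uM

48.7143 uM


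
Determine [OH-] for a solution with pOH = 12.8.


[OH-] = 10^(-pOH)
[OH-] = 10^(-12.8)
[OH-] = 1.585e-13 M

1.585e-13 M


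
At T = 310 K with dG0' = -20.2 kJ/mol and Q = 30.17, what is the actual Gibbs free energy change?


dG = dG0' + RT * ln(Q) / 1000
dG = -20.2 + 8.314 * 310 * ln(30.17) / 1000
dG = -11.4194 kJ/mol

-11.4194 kJ/mol


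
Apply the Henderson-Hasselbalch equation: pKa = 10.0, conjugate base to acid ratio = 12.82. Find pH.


pH = pKa + log10([A-]/[HA])
pH = 10.0 + log10(12.82)
pH = 11.1079

11.1079


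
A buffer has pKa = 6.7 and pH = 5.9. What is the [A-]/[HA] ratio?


[A-]/[HA] = 10^(pH - pKa)
= 10^(5.9 - 6.7)
= 0.1585

0.1585


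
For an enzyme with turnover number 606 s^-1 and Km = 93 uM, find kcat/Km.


Catalytic efficiency = kcat / Km
= 606 / 93
= 6.5161 uM^-1*s^-1

6.5161 uM^-1*s^-1


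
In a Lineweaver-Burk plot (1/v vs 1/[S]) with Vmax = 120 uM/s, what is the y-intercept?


y-intercept = 1/Vmax
= 1/120
= 0.0083 s/uM

0.0083 s/uM


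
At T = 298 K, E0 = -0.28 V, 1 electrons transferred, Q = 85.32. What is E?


E = E0 - (RT/nF) * ln(Q)
E = -0.28 - (8.314 * 298 / (1 * 96485)) * ln(85.32)
E = -0.3942 V

-0.3942 V


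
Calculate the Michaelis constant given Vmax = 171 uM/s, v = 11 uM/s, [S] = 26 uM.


Km = [S] * (Vmax - v) / v
Km = 26 * (171 - 11) / 11
Km = 378.1818 uM

378.1818 uM


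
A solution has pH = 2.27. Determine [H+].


[H+] = 10^(-pH)
[H+] = 10^(-2.27)
[H+] = 0.0054 M

0.0054 M


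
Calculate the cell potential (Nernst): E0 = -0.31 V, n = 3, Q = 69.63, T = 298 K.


E = E0 - (RT/nF) * ln(Q)
E = -0.31 - (8.314 * 298 / (3 * 96485)) * ln(69.63)
E = -0.3463 V

-0.3463 V


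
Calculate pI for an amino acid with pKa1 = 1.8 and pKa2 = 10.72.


pI = (pKa1 + pKa2) / 2
pI = (1.8 + 10.72) / 2
pI = 6.26

6.26


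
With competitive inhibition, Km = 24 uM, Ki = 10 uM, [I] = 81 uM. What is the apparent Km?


Km_app = Km * (1 + [I]/Ki)
Km_app = 24 * (1 + 81/10)
Km_app = 218.4 uM

218.4 uM
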